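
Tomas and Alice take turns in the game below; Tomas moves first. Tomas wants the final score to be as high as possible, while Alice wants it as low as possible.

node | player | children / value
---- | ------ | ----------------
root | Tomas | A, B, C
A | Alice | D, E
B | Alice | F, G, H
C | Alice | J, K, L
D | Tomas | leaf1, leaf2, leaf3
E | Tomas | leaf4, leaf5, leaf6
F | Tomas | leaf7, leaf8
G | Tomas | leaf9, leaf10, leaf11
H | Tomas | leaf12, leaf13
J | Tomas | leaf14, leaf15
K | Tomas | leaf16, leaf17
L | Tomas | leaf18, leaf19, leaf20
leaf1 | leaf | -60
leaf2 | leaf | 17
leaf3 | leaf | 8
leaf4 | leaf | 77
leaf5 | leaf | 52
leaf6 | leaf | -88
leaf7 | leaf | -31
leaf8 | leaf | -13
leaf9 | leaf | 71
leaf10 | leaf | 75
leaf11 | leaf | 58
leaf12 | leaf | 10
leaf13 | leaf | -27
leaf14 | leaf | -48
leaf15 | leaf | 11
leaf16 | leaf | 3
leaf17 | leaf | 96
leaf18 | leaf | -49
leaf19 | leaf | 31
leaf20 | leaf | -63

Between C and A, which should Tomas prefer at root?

A

J (Tomas): max(-48, 11) = 11
K (Tomas): max(3, 96) = 96
L (Tomas): max(-49, 31, -63) = 31
C (Alice): min(11, 96, 31) = 11
D (Tomas): max(-60, 17, 8) = 17
E (Tomas): max(77, 52, -88) = 77
A (Alice): min(17, 77) = 17
Tomas prefers the higher value; C=11, A=17. A is better since 17 > 11.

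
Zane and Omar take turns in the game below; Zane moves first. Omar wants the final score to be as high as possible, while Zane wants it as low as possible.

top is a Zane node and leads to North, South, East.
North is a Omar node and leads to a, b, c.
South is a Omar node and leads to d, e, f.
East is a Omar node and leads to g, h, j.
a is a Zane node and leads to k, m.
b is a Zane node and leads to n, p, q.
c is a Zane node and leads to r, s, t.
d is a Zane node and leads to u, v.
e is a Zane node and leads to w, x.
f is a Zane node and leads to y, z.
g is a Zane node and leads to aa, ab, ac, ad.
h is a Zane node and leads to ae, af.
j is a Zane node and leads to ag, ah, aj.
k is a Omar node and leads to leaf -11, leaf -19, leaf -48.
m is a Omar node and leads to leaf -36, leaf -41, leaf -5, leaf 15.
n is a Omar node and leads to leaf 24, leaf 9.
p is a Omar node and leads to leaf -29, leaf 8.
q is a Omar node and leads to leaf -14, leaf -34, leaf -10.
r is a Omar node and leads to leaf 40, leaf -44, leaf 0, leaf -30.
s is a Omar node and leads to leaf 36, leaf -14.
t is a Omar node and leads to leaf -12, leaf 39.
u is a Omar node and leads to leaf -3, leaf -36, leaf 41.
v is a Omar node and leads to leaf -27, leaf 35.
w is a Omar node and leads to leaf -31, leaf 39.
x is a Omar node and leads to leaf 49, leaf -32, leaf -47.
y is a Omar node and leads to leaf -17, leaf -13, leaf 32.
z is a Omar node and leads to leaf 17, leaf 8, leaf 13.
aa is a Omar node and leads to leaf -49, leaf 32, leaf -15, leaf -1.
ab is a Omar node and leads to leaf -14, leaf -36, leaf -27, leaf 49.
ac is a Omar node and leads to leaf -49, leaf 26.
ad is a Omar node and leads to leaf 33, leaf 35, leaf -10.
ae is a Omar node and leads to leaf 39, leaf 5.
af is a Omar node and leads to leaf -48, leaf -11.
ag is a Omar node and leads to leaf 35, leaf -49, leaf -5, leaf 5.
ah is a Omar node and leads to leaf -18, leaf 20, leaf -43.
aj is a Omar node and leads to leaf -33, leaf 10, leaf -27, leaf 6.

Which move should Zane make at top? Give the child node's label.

East

k (Omar): max(-11, -19, -48) = -11
m (Omar): max(-36, -41, -5, 15) = 15
a (Zane): min(-11, 15) = -11
n (Omar): max(24, 9) = 24
p (Omar): max(-29, 8) = 8
q (Omar): max(-14, -34, -10) = -10
b (Zane): min(24, 8, -10) = -10
r (Omar): max(40, -44, 0, -30) = 40
s (Omar): max(36, -14) = 36
t (Omar): max(-12, 39) = 39
c (Zane): min(40, 36, 39) = 36
North (Omar): max(-11, -10, 36) = 36
u (Omar): max(-3, -36, 41) = 41
v (Omar): max(-27, 35) = 35
d (Zane): min(41, 35) = 35
w (Omar): max(-31, 39) = 39
x (Omar): max(49, -32, -47) = 49
e (Zane): min(39, 49) = 39
y (Omar): max(-17, -13, 32) = 32
z (Omar): max(17, 8, 13) = 17
f (Zane): min(32, 17) = 17
South (Omar): max(35, 39, 17) = 39
aa (Omar): max(-49, 32, -15, -1) = 32
ab (Omar): max(-14, -36, -27, 49) = 49
ac (Omar): max(-49, 26) = 26
ad (Omar): max(33, 35, -10) = 35
g (Zane): min(32, 49, 26, 35) = 26
ae (Omar): max(39, 5) = 39
af (Omar): max(-48, -11) = -11
h (Zane): min(39, -11) = -11
ag (Omar): max(35, -49, -5, 5) = 35
ah (Omar): max(-18, 20, -43) = 20
aj (Omar): max(-33, 10, -27, 6) = 10
j (Zane): min(35, 20, 10) = 10
East (Omar): max(26, -11, 10) = 26
top (Zane): min(36, 39, 26) = 26
Zane at top wants the lowest of {North=36, South=39, East=26}, so chooses East.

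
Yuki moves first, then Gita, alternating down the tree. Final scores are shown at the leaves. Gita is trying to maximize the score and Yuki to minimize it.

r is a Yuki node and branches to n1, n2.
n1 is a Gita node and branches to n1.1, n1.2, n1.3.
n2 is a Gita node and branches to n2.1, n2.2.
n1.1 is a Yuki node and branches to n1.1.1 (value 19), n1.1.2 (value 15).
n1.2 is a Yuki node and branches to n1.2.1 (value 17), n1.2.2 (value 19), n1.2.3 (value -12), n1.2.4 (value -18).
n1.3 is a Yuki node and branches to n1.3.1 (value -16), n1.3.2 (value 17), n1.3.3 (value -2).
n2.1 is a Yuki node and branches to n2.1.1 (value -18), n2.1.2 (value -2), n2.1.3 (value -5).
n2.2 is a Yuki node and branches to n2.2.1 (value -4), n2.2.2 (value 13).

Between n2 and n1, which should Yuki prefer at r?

n2.1 (Yuki): min(-18, -2, -5) = -18
n2.2 (Yuki): min(-4, 13) = -4
n2 (Gita): max(-18, -4) = -4
n1.1 (Yuki): min(19, 15) = 15
n1.2 (Yuki): min(17, 19, -12, -18) = -18
n1.3 (Yuki): min(-16, 17, -2) = -16
n1 (Gita): max(15, -18, -16) = 15
Yuki prefers the lower value; n2=-4, n1=15. n2 is better since -4 < 15.

n2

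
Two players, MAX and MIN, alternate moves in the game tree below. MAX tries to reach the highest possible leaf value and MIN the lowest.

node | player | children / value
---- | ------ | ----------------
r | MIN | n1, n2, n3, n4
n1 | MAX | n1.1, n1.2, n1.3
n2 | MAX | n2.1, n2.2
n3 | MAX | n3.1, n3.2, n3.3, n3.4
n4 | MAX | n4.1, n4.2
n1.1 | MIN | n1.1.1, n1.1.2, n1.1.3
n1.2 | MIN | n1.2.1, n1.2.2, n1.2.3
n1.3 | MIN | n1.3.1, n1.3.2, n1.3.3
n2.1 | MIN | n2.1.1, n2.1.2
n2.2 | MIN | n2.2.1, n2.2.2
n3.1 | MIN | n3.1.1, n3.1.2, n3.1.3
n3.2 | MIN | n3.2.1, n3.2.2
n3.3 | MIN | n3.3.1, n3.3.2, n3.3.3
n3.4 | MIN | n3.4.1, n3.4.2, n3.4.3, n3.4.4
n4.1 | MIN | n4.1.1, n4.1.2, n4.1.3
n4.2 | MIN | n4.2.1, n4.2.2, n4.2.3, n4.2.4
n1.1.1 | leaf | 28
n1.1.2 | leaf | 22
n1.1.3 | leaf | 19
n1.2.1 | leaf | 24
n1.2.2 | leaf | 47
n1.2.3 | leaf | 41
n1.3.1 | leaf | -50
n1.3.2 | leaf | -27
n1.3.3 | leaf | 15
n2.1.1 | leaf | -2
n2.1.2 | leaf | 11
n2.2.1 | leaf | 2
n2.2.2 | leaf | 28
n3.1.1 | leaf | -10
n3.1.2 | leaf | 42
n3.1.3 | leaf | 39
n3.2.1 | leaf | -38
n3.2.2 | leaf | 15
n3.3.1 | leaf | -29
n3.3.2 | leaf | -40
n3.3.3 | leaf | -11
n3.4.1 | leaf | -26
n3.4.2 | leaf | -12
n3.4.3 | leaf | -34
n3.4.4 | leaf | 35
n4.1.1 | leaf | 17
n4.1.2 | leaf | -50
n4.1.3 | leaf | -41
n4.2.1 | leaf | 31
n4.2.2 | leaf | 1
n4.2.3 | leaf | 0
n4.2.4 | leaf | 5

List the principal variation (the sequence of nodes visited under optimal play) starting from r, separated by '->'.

n1.1 (MIN): min(28, 22, 19) = 19
n1.2 (MIN): min(24, 47, 41) = 24
n1.3 (MIN): min(-50, -27, 15) = -50
n1 (MAX): max(19, 24, -50) = 24
n2.1 (MIN): min(-2, 11) = -2
n2.2 (MIN): min(2, 28) = 2
n2 (MAX): max(-2, 2) = 2
n3.1 (MIN): min(-10, 42, 39) = -10
n3.2 (MIN): min(-38, 15) = -38
n3.3 (MIN): min(-29, -40, -11) = -40
n3.4 (MIN): min(-26, -12, -34, 35) = -34
n3 (MAX): max(-10, -38, -40, -34) = -10
n4.1 (MIN): min(17, -50, -41) = -50
n4.2 (MIN): min(31, 1, 0, 5) = 0
n4 (MAX): max(-50, 0) = 0
r (MIN): min(24, 2, -10, 0) = -10
At r, MIN picks n3 (lowest: -10).
At n3, MAX picks n3.1 (highest: -10).
At n3.1, MIN picks n3.1.1 (lowest: -10).
Terminal value -10.

r -> n3 -> n3.1 -> n3.1.1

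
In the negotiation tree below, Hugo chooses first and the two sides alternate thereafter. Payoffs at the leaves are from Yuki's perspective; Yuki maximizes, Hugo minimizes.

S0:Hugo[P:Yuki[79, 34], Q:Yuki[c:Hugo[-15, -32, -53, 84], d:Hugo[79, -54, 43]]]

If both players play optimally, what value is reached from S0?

-53

P (Yuki): max(79, 34) = 79
c (Hugo): min(-15, -32, -53, 84) = -53
d (Hugo): min(79, -54, 43) = -54
Q (Yuki): max(-53, -54) = -53
S0 (Hugo): min(79, -53) = -53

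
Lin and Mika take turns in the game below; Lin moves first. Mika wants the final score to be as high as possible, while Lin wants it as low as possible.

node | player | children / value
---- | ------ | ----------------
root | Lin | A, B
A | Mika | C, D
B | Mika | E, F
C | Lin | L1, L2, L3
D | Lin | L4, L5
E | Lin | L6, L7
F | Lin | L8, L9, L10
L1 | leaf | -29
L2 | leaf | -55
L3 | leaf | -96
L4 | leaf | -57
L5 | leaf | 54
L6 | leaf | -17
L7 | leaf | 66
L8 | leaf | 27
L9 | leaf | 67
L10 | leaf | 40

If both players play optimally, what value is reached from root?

C (Lin): min(-29, -55, -96) = -96
D (Lin): min(-57, 54) = -57
A (Mika): max(-96, -57) = -57
E (Lin): min(-17, 66) = -17
F (Lin): min(27, 67, 40) = 27
B (Mika): max(-17, 27) = 27
root (Lin): min(-57, 27) = -57

-57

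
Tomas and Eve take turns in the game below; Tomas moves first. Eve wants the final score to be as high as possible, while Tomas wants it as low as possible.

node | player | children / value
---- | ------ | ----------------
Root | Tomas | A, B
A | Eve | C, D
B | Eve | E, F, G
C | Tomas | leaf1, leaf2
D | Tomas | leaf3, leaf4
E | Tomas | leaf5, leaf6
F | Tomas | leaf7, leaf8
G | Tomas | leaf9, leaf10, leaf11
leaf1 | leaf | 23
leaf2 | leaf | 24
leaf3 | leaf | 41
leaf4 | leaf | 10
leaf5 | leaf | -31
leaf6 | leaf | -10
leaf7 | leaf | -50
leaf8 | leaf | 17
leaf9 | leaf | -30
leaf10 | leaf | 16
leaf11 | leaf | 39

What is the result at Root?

C (Tomas): min(23, 24) = 23
D (Tomas): min(41, 10) = 10
A (Eve): max(23, 10) = 23
E (Tomas): min(-31, -10) = -31
F (Tomas): min(-50, 17) = -50
G (Tomas): min(-30, 16, 39) = -30
B (Eve): max(-31, -50, -30) = -30
Root (Tomas): min(23, -30) = -30

-30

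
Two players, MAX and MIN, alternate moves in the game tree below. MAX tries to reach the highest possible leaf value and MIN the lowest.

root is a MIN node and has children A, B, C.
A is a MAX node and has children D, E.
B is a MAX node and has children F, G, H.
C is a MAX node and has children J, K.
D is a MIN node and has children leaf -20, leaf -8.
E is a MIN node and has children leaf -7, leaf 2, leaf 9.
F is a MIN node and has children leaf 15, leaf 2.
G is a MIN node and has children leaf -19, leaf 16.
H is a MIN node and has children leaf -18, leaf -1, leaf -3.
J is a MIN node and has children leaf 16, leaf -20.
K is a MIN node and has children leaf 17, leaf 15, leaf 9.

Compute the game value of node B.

F (MIN): min(15, 2) = 2
G (MIN): min(-19, 16) = -19
H (MIN): min(-18, -1, -3) = -18
B (MAX): max(2, -19, -18) = 2

2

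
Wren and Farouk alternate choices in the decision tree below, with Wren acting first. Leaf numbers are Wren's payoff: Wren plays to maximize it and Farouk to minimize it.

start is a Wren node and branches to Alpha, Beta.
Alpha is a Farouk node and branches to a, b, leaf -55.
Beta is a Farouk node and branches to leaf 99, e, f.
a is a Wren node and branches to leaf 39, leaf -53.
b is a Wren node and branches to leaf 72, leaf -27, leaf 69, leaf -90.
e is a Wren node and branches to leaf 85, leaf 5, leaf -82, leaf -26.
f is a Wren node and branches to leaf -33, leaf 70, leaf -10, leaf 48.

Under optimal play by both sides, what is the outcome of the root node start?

a (Wren): max(39, -53) = 39
b (Wren): max(72, -27, 69, -90) = 72
Alpha (Farouk): min(39, 72, -55) = -55
e (Wren): max(85, 5, -82, -26) = 85
f (Wren): max(-33, 70, -10, 48) = 70
Beta (Farouk): min(99, 85, 70) = 70
start (Wren): max(-55, 70) = 70

70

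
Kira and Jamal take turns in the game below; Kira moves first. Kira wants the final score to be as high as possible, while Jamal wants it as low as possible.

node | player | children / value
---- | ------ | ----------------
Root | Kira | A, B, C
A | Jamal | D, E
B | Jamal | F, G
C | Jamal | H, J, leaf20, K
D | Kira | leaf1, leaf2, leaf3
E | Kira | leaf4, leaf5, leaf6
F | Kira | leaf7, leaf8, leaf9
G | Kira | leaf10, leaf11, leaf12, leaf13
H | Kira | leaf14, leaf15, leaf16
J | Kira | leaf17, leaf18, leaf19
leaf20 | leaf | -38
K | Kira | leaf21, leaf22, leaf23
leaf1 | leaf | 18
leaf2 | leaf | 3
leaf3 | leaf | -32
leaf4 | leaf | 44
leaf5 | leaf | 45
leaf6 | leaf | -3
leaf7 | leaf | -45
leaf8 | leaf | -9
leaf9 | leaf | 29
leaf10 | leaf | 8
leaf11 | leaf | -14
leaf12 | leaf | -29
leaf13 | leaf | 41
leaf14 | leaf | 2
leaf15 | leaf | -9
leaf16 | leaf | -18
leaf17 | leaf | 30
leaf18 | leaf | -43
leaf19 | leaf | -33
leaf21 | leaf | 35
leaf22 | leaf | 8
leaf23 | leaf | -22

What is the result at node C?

H (Kira): max(2, -9, -18) = 2
J (Kira): max(30, -43, -33) = 30
K (Kira): max(35, 8, -22) = 35
C (Jamal): min(2, 30, -38, 35) = -38

-38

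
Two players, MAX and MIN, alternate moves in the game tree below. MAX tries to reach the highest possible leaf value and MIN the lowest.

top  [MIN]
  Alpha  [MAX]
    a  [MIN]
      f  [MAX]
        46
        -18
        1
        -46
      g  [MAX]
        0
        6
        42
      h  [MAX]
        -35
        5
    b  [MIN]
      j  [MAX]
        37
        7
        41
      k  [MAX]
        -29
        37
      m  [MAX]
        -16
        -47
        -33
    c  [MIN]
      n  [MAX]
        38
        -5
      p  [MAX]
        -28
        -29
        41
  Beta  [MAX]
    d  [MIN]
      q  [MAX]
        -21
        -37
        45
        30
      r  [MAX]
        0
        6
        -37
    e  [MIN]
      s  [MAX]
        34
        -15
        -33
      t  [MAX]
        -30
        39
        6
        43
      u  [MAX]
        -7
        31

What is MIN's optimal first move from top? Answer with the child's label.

Beta

f (MAX): max(46, -18, 1, -46) = 46
g (MAX): max(0, 6, 42) = 42
h (MAX): max(-35, 5) = 5
a (MIN): min(46, 42, 5) = 5
j (MAX): max(37, 7, 41) = 41
k (MAX): max(-29, 37) = 37
m (MAX): max(-16, -47, -33) = -16
b (MIN): min(41, 37, -16) = -16
n (MAX): max(38, -5) = 38
p (MAX): max(-28, -29, 41) = 41
c (MIN): min(38, 41) = 38
Alpha (MAX): max(5, -16, 38) = 38
q (MAX): max(-21, -37, 45, 30) = 45
r (MAX): max(0, 6, -37) = 6
d (MIN): min(45, 6) = 6
s (MAX): max(34, -15, -33) = 34
t (MAX): max(-30, 39, 6, 43) = 43
u (MAX): max(-7, 31) = 31
e (MIN): min(34, 43, 31) = 31
Beta (MAX): max(6, 31) = 31
top (MIN): min(38, 31) = 31
MIN at top wants the lowest of {Alpha=38, Beta=31}, so chooses Beta.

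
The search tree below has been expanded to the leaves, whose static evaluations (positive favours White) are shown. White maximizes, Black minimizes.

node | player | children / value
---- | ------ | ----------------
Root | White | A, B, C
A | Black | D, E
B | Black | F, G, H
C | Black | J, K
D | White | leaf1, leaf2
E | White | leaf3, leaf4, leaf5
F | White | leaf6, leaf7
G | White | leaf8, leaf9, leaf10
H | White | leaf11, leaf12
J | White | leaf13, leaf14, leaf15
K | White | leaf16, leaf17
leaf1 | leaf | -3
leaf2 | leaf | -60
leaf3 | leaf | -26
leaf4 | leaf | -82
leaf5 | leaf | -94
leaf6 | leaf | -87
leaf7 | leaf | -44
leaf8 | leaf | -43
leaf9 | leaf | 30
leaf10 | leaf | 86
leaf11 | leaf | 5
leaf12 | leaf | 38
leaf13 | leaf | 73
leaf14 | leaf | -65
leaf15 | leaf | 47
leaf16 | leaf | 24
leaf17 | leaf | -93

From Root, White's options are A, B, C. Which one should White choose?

C

D (White): max(-3, -60) = -3
E (White): max(-26, -82, -94) = -26
A (Black): min(-3, -26) = -26
F (White): max(-87, -44) = -44
G (White): max(-43, 30, 86) = 86
H (White): max(5, 38) = 38
B (Black): min(-44, 86, 38) = -44
J (White): max(73, -65, 47) = 73
K (White): max(24, -93) = 24
C (Black): min(73, 24) = 24
Root (White): max(-26, -44, 24) = 24
White at Root wants the highest of {A=-26, B=-44, C=24}, so chooses C.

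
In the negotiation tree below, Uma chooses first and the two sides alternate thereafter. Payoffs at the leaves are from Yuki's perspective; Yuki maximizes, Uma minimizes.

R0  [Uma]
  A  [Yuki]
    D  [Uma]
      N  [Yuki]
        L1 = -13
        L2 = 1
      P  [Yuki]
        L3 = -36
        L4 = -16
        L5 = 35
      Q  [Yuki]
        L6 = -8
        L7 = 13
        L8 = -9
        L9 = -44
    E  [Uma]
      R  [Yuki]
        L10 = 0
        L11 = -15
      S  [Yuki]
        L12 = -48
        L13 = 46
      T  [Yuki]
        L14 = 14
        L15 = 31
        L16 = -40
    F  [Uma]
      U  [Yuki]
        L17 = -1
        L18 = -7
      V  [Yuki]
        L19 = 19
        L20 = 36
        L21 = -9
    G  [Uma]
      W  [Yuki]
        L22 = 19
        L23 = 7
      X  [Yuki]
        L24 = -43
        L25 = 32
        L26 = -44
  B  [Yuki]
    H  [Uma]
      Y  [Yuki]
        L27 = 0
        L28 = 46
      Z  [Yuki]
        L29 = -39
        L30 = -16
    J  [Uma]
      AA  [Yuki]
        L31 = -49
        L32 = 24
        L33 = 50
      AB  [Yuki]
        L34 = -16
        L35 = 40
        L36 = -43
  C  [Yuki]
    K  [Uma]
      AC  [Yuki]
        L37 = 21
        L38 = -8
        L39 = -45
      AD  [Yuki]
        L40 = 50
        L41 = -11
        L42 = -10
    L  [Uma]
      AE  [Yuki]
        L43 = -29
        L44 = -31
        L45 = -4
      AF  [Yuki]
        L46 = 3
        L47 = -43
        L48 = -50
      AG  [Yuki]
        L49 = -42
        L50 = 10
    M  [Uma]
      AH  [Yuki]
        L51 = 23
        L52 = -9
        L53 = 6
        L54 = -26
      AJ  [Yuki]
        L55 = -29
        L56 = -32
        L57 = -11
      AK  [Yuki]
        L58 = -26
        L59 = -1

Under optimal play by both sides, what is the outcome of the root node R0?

N (Yuki): max(-13, 1) = 1
P (Yuki): max(-36, -16, 35) = 35
Q (Yuki): max(-8, 13, -9, -44) = 13
D (Uma): min(1, 35, 13) = 1
R (Yuki): max(0, -15) = 0
S (Yuki): max(-48, 46) = 46
T (Yuki): max(14, 31, -40) = 31
E (Uma): min(0, 46, 31) = 0
U (Yuki): max(-1, -7) = -1
V (Yuki): max(19, 36, -9) = 36
F (Uma): min(-1, 36) = -1
W (Yuki): max(19, 7) = 19
X (Yuki): max(-43, 32, -44) = 32
G (Uma): min(19, 32) = 19
A (Yuki): max(1, 0, -1, 19) = 19
Y (Yuki): max(0, 46) = 46
Z (Yuki): max(-39, -16) = -16
H (Uma): min(46, -16) = -16
AA (Yuki): max(-49, 24, 50) = 50
AB (Yuki): max(-16, 40, -43) = 40
J (Uma): min(50, 40) = 40
B (Yuki): max(-16, 40) = 40
AC (Yuki): max(21, -8, -45) = 21
AD (Yuki): max(50, -11, -10) = 50
K (Uma): min(21, 50) = 21
AE (Yuki): max(-29, -31, -4) = -4
AF (Yuki): max(3, -43, -50) = 3
AG (Yuki): max(-42, 10) = 10
L (Uma): min(-4, 3, 10) = -4
AH (Yuki): max(23, -9, 6, -26) = 23
AJ (Yuki): max(-29, -32, -11) = -11
AK (Yuki): max(-26, -1) = -1
M (Uma): min(23, -11, -1) = -11
C (Yuki): max(21, -4, -11) = 21
R0 (Uma): min(19, 40, 21) = 19

19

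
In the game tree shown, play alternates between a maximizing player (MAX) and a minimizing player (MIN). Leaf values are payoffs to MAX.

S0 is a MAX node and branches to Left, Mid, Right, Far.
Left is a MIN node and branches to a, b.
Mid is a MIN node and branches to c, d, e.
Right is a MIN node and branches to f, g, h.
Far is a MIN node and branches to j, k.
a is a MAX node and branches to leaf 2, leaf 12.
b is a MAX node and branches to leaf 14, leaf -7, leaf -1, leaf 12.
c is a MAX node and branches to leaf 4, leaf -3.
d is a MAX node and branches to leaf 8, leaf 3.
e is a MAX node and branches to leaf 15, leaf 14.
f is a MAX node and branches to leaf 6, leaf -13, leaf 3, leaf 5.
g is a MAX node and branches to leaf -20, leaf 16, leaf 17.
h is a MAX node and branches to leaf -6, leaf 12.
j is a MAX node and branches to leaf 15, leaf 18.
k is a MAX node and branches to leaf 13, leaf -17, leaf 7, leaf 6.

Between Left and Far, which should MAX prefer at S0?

a (MAX): max(2, 12) = 12
b (MAX): max(14, -7, -1, 12) = 14
Left (MIN): min(12, 14) = 12
j (MAX): max(15, 18) = 18
k (MAX): max(13, -17, 7, 6) = 13
Far (MIN): min(18, 13) = 13
MAX prefers the higher value; Left=12, Far=13. Far is better since 13 > 12.

Far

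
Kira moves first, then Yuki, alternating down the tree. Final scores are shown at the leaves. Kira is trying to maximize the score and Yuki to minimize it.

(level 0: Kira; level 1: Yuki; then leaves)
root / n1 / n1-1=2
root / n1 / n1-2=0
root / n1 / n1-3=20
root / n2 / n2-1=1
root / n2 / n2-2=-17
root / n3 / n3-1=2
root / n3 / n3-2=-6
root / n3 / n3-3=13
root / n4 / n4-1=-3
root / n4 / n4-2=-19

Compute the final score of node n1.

0

n1 (Yuki): min(2, 0, 20) = 0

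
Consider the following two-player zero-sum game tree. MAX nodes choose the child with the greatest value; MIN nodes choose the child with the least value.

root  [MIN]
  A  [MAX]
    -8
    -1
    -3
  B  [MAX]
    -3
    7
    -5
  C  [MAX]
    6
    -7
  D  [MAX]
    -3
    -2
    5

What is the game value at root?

A (MAX): max(-8, -1, -3) = -1
B (MAX): max(-3, 7, -5) = 7
C (MAX): max(6, -7) = 6
D (MAX): max(-3, -2, 5) = 5
root (MIN): min(-1, 7, 6, 5) = -1

-1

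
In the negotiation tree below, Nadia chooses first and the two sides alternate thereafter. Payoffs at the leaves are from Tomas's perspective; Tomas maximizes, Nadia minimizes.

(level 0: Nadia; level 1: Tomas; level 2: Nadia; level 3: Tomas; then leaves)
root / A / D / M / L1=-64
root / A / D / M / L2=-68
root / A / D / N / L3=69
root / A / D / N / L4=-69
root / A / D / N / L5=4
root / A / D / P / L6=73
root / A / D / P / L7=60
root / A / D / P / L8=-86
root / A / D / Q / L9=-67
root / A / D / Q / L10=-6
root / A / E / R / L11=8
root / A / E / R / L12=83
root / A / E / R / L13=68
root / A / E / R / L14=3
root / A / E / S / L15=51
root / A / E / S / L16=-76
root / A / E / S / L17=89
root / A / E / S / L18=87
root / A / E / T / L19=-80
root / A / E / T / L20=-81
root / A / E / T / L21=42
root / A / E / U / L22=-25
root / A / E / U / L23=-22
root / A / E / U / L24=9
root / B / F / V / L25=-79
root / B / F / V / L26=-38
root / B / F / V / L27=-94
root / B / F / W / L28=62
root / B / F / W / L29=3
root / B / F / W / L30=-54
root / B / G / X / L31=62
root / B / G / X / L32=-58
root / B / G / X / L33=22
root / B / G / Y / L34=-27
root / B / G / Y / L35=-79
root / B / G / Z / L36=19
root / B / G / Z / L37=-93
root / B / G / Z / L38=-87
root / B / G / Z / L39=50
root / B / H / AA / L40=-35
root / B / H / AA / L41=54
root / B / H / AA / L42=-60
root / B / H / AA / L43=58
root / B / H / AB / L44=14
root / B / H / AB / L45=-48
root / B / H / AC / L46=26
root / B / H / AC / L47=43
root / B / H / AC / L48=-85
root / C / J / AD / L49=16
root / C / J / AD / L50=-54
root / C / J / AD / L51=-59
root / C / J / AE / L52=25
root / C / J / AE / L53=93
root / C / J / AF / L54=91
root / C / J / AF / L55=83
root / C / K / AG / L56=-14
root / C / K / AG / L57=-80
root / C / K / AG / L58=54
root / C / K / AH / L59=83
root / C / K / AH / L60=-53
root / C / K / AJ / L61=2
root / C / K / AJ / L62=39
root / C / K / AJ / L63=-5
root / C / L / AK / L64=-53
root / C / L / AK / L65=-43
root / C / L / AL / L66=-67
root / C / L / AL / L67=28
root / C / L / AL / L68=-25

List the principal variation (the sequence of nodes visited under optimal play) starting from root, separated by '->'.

root -> A -> E -> U -> L24

M (Tomas): max(-64, -68) = -64
N (Tomas): max(69, -69, 4) = 69
P (Tomas): max(73, 60, -86) = 73
Q (Tomas): max(-67, -6) = -6
D (Nadia): min(-64, 69, 73, -6) = -64
R (Tomas): max(8, 83, 68, 3) = 83
S (Tomas): max(51, -76, 89, 87) = 89
T (Tomas): max(-80, -81, 42) = 42
U (Tomas): max(-25, -22, 9) = 9
E (Nadia): min(83, 89, 42, 9) = 9
A (Tomas): max(-64, 9) = 9
V (Tomas): max(-79, -38, -94) = -38
W (Tomas): max(62, 3, -54) = 62
F (Nadia): min(-38, 62) = -38
X (Tomas): max(62, -58, 22) = 62
Y (Tomas): max(-27, -79) = -27
Z (Tomas): max(19, -93, -87, 50) = 50
G (Nadia): min(62, -27, 50) = -27
AA (Tomas): max(-35, 54, -60, 58) = 58
AB (Tomas): max(14, -48) = 14
AC (Tomas): max(26, 43, -85) = 43
H (Nadia): min(58, 14, 43) = 14
B (Tomas): max(-38, -27, 14) = 14
AD (Tomas): max(16, -54, -59) = 16
AE (Tomas): max(25, 93) = 93
AF (Tomas): max(91, 83) = 91
J (Nadia): min(16, 93, 91) = 16
AG (Tomas): max(-14, -80, 54) = 54
AH (Tomas): max(83, -53) = 83
AJ (Tomas): max(2, 39, -5) = 39
K (Nadia): min(54, 83, 39) = 39
AK (Tomas): max(-53, -43) = -43
AL (Tomas): max(-67, 28, -25) = 28
L (Nadia): min(-43, 28) = -43
C (Tomas): max(16, 39, -43) = 39
root (Nadia): min(9, 14, 39) = 9
At root, Nadia picks A (lowest: 9).
At A, Tomas picks E (highest: 9).
At E, Nadia picks U (lowest: 9).
At U, Tomas picks L24 (highest: 9).
Terminal value 9.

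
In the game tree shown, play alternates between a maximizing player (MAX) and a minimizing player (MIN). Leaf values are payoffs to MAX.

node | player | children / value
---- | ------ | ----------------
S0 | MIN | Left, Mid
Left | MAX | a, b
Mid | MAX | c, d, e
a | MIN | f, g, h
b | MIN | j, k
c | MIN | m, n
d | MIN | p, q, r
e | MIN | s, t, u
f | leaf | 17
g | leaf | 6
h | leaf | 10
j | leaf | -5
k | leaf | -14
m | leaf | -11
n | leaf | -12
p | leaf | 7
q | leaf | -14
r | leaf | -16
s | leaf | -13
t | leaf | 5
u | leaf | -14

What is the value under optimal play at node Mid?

c (MIN): min(-11, -12) = -12
d (MIN): min(7, -14, -16) = -16
e (MIN): min(-13, 5, -14) = -14
Mid (MAX): max(-12, -16, -14) = -12

-12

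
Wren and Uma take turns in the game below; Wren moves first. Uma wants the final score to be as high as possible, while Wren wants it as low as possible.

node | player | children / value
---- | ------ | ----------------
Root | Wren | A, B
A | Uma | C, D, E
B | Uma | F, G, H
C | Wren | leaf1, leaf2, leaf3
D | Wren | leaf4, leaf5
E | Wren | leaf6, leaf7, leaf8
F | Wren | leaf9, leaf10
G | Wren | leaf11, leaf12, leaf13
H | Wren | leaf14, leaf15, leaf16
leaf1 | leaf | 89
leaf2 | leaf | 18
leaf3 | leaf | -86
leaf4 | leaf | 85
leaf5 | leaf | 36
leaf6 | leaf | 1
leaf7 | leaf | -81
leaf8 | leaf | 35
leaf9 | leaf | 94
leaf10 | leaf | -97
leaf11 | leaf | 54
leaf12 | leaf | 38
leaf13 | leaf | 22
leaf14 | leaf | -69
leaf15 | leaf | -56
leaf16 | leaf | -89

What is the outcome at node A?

C (Wren): min(89, 18, -86) = -86
D (Wren): min(85, 36) = 36
E (Wren): min(1, -81, 35) = -81
A (Uma): max(-86, 36, -81) = 36

36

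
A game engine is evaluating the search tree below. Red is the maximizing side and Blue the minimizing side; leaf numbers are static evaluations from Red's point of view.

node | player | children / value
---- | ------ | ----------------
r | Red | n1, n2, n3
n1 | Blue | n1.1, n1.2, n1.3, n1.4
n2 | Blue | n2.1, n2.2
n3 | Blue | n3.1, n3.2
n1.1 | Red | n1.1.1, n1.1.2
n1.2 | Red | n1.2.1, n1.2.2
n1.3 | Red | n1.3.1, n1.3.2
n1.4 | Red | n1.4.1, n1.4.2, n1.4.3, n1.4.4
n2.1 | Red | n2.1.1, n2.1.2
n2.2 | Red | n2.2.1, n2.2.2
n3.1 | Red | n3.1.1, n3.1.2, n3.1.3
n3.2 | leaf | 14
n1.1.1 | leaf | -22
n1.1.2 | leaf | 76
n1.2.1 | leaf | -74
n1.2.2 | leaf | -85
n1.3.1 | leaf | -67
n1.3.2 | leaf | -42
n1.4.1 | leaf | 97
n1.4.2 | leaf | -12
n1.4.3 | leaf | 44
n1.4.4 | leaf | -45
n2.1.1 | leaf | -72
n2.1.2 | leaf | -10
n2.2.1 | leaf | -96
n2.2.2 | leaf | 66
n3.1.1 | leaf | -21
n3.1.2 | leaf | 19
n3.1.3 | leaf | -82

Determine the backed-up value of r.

n1.1 (Red): max(-22, 76) = 76
n1.2 (Red): max(-74, -85) = -74
n1.3 (Red): max(-67, -42) = -42
n1.4 (Red): max(97, -12, 44, -45) = 97
n1 (Blue): min(76, -74, -42, 97) = -74
n2.1 (Red): max(-72, -10) = -10
n2.2 (Red): max(-96, 66) = 66
n2 (Blue): min(-10, 66) = -10
n3.1 (Red): max(-21, 19, -82) = 19
n3 (Blue): min(19, 14) = 14
r (Red): max(-74, -10, 14) = 14

14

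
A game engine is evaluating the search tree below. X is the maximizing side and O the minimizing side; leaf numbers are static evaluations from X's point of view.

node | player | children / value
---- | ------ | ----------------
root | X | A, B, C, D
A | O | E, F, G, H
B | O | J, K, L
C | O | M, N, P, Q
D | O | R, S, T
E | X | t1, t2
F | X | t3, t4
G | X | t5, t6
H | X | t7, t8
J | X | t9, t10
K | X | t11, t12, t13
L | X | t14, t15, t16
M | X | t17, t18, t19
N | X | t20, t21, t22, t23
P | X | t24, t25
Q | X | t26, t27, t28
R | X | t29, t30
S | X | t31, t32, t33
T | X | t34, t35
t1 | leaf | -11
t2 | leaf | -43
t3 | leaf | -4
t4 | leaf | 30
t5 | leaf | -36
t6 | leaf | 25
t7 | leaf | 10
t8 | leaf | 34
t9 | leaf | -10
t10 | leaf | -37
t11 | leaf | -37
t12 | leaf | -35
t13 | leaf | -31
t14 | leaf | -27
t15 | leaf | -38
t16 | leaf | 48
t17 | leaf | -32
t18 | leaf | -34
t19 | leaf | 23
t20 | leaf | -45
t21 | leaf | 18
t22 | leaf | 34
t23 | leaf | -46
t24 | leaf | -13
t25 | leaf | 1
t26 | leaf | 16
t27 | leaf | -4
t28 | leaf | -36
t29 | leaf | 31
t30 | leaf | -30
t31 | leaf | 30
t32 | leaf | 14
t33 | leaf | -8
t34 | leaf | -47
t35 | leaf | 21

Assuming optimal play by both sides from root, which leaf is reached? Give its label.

t35

E (X): max(-11, -43) = -11
F (X): max(-4, 30) = 30
G (X): max(-36, 25) = 25
H (X): max(10, 34) = 34
A (O): min(-11, 30, 25, 34) = -11
J (X): max(-10, -37) = -10
K (X): max(-37, -35, -31) = -31
L (X): max(-27, -38, 48) = 48
B (O): min(-10, -31, 48) = -31
M (X): max(-32, -34, 23) = 23
N (X): max(-45, 18, 34, -46) = 34
P (X): max(-13, 1) = 1
Q (X): max(16, -4, -36) = 16
C (O): min(23, 34, 1, 16) = 1
R (X): max(31, -30) = 31
S (X): max(30, 14, -8) = 30
T (X): max(-47, 21) = 21
D (O): min(31, 30, 21) = 21
root (X): max(-11, -31, 1, 21) = 21
At root, X picks D (highest: 21).
At D, O picks T (lowest: 21).
At T, X picks t35 (highest: 21).
Terminal value 21.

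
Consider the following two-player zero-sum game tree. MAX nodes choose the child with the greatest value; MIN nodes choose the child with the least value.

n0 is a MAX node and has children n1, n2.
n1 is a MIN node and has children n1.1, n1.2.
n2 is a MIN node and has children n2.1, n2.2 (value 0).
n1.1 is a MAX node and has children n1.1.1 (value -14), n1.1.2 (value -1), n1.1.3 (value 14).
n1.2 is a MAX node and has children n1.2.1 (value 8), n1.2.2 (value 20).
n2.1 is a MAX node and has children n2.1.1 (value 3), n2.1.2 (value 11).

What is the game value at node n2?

n2.1 (MAX): max(3, 11) = 11
n2 (MIN): min(11, 0) = 0

0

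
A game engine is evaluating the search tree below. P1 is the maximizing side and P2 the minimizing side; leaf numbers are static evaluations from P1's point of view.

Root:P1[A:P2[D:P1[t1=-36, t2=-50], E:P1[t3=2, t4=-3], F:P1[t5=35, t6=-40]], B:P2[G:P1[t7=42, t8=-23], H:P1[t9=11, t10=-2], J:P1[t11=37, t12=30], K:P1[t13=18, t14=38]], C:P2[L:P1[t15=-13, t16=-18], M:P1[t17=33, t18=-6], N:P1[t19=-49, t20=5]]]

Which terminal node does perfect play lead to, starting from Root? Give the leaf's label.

t9

D (P1): max(-36, -50) = -36
E (P1): max(2, -3) = 2
F (P1): max(35, -40) = 35
A (P2): min(-36, 2, 35) = -36
G (P1): max(42, -23) = 42
H (P1): max(11, -2) = 11
J (P1): max(37, 30) = 37
K (P1): max(18, 38) = 38
B (P2): min(42, 11, 37, 38) = 11
L (P1): max(-13, -18) = -13
M (P1): max(33, -6) = 33
N (P1): max(-49, 5) = 5
C (P2): min(-13, 33, 5) = -13
Root (P1): max(-36, 11, -13) = 11
At Root, P1 picks B (highest: 11).
At B, P2 picks H (lowest: 11).
At H, P1 picks t9 (highest: 11).
Terminal value 11.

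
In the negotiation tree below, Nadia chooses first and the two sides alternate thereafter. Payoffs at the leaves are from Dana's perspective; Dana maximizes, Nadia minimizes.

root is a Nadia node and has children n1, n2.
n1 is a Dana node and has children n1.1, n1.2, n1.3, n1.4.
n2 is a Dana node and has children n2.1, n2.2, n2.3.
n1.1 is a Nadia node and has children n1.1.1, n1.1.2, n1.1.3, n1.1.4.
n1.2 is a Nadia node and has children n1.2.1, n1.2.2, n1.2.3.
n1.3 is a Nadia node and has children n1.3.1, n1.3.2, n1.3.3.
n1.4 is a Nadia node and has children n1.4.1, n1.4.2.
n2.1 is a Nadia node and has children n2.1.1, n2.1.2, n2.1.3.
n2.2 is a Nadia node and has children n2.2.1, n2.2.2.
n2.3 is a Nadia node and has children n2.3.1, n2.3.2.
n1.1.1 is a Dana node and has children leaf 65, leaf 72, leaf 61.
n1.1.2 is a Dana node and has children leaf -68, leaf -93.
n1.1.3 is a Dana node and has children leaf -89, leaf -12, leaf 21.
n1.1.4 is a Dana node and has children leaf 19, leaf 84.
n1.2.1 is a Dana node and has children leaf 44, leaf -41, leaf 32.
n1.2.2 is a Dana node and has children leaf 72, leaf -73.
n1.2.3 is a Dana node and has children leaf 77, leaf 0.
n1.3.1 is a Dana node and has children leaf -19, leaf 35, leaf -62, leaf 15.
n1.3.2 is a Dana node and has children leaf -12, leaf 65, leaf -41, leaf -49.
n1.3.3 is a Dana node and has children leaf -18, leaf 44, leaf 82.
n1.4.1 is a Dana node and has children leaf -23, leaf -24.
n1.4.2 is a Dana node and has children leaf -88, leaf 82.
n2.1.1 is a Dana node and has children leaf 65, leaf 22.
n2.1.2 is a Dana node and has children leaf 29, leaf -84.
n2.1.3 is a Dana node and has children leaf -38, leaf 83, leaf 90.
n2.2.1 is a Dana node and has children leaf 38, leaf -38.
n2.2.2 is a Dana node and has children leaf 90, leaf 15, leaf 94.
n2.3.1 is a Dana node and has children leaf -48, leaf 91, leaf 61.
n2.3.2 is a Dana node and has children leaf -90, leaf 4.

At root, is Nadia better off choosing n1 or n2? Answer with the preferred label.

n2

n1.1.1 (Dana): max(65, 72, 61) = 72
n1.1.2 (Dana): max(-68, -93) = -68
n1.1.3 (Dana): max(-89, -12, 21) = 21
n1.1.4 (Dana): max(19, 84) = 84
n1.1 (Nadia): min(72, -68, 21, 84) = -68
n1.2.1 (Dana): max(44, -41, 32) = 44
n1.2.2 (Dana): max(72, -73) = 72
n1.2.3 (Dana): max(77, 0) = 77
n1.2 (Nadia): min(44, 72, 77) = 44
n1.3.1 (Dana): max(-19, 35, -62, 15) = 35
n1.3.2 (Dana): max(-12, 65, -41, -49) = 65
n1.3.3 (Dana): max(-18, 44, 82) = 82
n1.3 (Nadia): min(35, 65, 82) = 35
n1.4.1 (Dana): max(-23, -24) = -23
n1.4.2 (Dana): max(-88, 82) = 82
n1.4 (Nadia): min(-23, 82) = -23
n1 (Dana): max(-68, 44, 35, -23) = 44
n2.1.1 (Dana): max(65, 22) = 65
n2.1.2 (Dana): max(29, -84) = 29
n2.1.3 (Dana): max(-38, 83, 90) = 90
n2.1 (Nadia): min(65, 29, 90) = 29
n2.2.1 (Dana): max(38, -38) = 38
n2.2.2 (Dana): max(90, 15, 94) = 94
n2.2 (Nadia): min(38, 94) = 38
n2.3.1 (Dana): max(-48, 91, 61) = 91
n2.3.2 (Dana): max(-90, 4) = 4
n2.3 (Nadia): min(91, 4) = 4
n2 (Dana): max(29, 38, 4) = 38
Nadia prefers the lower value; n1=44, n2=38. n2 is better since 38 < 44.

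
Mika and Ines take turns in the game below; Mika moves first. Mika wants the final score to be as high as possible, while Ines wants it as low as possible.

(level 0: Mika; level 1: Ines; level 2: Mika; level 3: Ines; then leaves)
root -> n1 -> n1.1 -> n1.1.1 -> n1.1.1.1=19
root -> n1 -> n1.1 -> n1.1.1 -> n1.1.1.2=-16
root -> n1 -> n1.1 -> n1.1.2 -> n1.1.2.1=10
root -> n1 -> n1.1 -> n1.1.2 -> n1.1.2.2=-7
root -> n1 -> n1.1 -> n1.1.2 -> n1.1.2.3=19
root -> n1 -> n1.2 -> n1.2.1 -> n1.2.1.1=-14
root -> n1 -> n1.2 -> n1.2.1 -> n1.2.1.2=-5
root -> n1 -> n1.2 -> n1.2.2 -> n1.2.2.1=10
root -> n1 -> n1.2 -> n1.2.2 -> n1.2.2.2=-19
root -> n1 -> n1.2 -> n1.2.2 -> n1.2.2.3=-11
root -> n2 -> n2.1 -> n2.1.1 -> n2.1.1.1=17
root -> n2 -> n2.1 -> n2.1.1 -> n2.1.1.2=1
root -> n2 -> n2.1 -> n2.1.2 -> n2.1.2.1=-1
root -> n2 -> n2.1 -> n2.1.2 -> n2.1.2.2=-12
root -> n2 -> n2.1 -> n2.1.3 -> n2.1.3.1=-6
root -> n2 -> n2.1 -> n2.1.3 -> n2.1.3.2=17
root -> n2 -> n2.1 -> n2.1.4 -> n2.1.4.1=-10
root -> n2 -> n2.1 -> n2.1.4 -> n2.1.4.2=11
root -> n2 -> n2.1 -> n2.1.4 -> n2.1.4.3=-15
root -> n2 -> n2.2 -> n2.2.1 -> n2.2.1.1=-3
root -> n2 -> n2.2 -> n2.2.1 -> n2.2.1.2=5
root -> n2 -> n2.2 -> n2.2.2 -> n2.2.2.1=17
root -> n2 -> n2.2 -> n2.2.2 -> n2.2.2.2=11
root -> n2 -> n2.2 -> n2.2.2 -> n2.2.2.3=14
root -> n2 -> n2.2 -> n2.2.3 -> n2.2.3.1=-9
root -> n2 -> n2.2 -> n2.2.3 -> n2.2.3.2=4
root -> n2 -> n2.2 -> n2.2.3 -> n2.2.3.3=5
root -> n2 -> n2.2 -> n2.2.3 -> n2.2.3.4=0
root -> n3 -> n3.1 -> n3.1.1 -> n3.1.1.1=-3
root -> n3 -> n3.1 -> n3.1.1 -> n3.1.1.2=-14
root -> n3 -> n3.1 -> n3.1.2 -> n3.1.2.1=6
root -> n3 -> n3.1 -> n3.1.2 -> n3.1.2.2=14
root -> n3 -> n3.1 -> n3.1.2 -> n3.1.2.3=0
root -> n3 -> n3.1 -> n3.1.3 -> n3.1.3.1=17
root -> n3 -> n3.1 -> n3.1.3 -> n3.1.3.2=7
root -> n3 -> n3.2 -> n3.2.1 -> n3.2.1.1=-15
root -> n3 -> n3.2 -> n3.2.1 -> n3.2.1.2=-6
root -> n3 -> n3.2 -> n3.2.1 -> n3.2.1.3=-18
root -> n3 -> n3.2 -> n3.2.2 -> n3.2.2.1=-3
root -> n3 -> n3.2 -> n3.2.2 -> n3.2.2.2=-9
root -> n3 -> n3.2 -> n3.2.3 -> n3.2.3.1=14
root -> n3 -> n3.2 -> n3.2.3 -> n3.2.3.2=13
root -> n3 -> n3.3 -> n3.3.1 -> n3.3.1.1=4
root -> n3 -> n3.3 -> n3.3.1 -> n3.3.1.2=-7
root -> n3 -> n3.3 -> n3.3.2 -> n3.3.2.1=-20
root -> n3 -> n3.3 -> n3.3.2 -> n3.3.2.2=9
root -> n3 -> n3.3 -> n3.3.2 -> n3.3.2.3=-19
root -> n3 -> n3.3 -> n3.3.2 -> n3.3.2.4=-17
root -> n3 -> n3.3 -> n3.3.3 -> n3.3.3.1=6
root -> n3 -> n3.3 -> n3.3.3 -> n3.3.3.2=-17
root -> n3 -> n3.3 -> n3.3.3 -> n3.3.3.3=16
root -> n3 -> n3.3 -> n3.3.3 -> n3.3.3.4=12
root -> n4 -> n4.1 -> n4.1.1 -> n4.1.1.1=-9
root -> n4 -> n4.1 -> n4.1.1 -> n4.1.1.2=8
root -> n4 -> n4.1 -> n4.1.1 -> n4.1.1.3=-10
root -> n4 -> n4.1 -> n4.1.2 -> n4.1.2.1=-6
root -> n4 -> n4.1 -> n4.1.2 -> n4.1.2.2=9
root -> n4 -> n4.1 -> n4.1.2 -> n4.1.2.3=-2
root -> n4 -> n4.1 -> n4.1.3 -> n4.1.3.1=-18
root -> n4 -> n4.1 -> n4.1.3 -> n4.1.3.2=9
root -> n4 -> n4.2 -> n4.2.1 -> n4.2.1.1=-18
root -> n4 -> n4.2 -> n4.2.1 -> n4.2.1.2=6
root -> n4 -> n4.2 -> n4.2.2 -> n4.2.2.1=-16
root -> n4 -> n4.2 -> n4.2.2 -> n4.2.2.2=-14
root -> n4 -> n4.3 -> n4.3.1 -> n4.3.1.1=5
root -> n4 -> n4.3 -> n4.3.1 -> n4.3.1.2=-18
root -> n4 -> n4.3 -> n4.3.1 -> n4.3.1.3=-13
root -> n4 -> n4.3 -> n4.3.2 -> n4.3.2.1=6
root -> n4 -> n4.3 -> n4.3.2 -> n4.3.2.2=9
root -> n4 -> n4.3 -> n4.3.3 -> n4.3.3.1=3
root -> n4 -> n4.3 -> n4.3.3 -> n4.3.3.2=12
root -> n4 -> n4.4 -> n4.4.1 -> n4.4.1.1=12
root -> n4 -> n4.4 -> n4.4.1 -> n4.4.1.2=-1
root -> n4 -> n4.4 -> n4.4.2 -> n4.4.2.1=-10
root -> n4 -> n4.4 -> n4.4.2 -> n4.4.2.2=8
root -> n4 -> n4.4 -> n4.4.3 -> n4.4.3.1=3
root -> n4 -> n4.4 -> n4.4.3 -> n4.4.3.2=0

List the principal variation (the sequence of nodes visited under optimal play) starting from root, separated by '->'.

root -> n2 -> n2.1 -> n2.1.1 -> n2.1.1.2

n1.1.1 (Ines): min(19, -16) = -16
n1.1.2 (Ines): min(10, -7, 19) = -7
n1.1 (Mika): max(-16, -7) = -7
n1.2.1 (Ines): min(-14, -5) = -14
n1.2.2 (Ines): min(10, -19, -11) = -19
n1.2 (Mika): max(-14, -19) = -14
n1 (Ines): min(-7, -14) = -14
n2.1.1 (Ines): min(17, 1) = 1
n2.1.2 (Ines): min(-1, -12) = -12
n2.1.3 (Ines): min(-6, 17) = -6
n2.1.4 (Ines): min(-10, 11, -15) = -15
n2.1 (Mika): max(1, -12, -6, -15) = 1
n2.2.1 (Ines): min(-3, 5) = -3
n2.2.2 (Ines): min(17, 11, 14) = 11
n2.2.3 (Ines): min(-9, 4, 5, 0) = -9
n2.2 (Mika): max(-3, 11, -9) = 11
n2 (Ines): min(1, 11) = 1
n3.1.1 (Ines): min(-3, -14) = -14
n3.1.2 (Ines): min(6, 14, 0) = 0
n3.1.3 (Ines): min(17, 7) = 7
n3.1 (Mika): max(-14, 0, 7) = 7
n3.2.1 (Ines): min(-15, -6, -18) = -18
n3.2.2 (Ines): min(-3, -9) = -9
n3.2.3 (Ines): min(14, 13) = 13
n3.2 (Mika): max(-18, -9, 13) = 13
n3.3.1 (Ines): min(4, -7) = -7
n3.3.2 (Ines): min(-20, 9, -19, -17) = -20
n3.3.3 (Ines): min(6, -17, 16, 12) = -17
n3.3 (Mika): max(-7, -20, -17) = -7
n3 (Ines): min(7, 13, -7) = -7
n4.1.1 (Ines): min(-9, 8, -10) = -10
n4.1.2 (Ines): min(-6, 9, -2) = -6
n4.1.3 (Ines): min(-18, 9) = -18
n4.1 (Mika): max(-10, -6, -18) = -6
n4.2.1 (Ines): min(-18, 6) = -18
n4.2.2 (Ines): min(-16, -14) = -16
n4.2 (Mika): max(-18, -16) = -16
n4.3.1 (Ines): min(5, -18, -13) = -18
n4.3.2 (Ines): min(6, 9) = 6
n4.3.3 (Ines): min(3, 12) = 3
n4.3 (Mika): max(-18, 6, 3) = 6
n4.4.1 (Ines): min(12, -1) = -1
n4.4.2 (Ines): min(-10, 8) = -10
n4.4.3 (Ines): min(3, 0) = 0
n4.4 (Mika): max(-1, -10, 0) = 0
n4 (Ines): min(-6, -16, 6, 0) = -16
root (Mika): max(-14, 1, -7, -16) = 1
At root, Mika picks n2 (highest: 1).
At n2, Ines picks n2.1 (lowest: 1).
At n2.1, Mika picks n2.1.1 (highest: 1).
At n2.1.1, Ines picks n2.1.1.2 (lowest: 1).
Terminal value 1.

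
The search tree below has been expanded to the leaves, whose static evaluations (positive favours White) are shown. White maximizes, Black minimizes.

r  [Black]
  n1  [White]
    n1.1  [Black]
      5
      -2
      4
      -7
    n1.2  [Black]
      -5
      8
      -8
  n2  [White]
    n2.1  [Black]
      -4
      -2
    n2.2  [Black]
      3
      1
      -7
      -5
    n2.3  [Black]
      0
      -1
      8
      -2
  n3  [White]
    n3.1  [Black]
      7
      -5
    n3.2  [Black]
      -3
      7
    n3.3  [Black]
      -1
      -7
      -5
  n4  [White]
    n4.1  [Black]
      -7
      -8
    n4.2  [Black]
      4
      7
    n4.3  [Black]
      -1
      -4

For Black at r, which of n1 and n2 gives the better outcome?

n1

n1.1 (Black): min(5, -2, 4, -7) = -7
n1.2 (Black): min(-5, 8, -8) = -8
n1 (White): max(-7, -8) = -7
n2.1 (Black): min(-4, -2) = -4
n2.2 (Black): min(3, 1, -7, -5) = -7
n2.3 (Black): min(0, -1, 8, -2) = -2
n2 (White): max(-4, -7, -2) = -2
Black prefers the lower value; n1=-7, n2=-2. n1 is better since -7 < -2.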